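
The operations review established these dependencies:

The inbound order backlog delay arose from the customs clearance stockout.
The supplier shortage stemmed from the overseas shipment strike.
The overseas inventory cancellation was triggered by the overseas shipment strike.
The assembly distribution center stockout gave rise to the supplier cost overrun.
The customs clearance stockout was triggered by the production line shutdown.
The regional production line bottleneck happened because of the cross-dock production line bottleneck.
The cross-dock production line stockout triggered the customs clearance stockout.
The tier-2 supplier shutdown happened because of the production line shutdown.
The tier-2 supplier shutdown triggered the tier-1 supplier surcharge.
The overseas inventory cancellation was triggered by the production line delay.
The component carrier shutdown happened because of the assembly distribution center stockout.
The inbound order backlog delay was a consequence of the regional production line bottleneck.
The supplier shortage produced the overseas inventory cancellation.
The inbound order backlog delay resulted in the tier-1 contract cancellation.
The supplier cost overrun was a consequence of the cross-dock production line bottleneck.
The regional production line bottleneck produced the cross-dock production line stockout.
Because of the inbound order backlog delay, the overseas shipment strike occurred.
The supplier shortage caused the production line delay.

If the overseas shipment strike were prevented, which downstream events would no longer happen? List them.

Downstream of the overseas shipment strike: the supplier shortage, the production line delay, the overseas inventory cancellation.

the overseas inventory cancellation, the production line delay, the supplier shortage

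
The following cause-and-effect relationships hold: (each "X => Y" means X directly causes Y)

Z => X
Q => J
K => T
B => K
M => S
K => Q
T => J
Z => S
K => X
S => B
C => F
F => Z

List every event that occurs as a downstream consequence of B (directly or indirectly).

Direct effects: K.
2 steps out: X, Q, T.
3 steps out: J.
Not reachable from it: C, M, F, Z, S.

J, K, Q, T, X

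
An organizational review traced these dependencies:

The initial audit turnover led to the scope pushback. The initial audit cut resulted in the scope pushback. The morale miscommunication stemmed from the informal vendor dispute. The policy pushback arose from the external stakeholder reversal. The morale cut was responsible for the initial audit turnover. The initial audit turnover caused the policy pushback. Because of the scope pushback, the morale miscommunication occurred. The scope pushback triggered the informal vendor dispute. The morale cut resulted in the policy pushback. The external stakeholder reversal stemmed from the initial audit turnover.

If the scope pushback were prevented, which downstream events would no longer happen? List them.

the informal vendor dispute, the morale miscommunication

Downstream of the scope pushback: the informal vendor dispute, the morale miscommunication.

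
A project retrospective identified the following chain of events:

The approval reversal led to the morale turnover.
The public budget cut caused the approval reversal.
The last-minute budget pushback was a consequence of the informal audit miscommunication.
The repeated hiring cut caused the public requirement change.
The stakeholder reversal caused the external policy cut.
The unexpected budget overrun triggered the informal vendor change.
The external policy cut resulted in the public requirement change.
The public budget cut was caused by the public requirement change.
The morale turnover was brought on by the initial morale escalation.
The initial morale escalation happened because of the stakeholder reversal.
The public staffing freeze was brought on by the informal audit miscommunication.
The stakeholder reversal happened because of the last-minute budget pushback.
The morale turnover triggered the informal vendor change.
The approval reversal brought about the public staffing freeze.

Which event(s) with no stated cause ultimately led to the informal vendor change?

the informal audit miscommunication, the repeated hiring cut, the unexpected budget overrun

Tracing upstream from the informal vendor change: the informal vendor change ← the morale turnover ← the initial morale escalation ← the stakeholder reversal ← the last-minute budget pushback ← the informal audit miscommunication.
A separate upstream branch: the informal vendor change ← the morale turnover ← the approval reversal ← the public budget cut ← the public requirement change ← the repeated hiring cut.
A separate upstream branch: the informal vendor change ← the unexpected budget overrun.
Each of those chain origins has no stated cause.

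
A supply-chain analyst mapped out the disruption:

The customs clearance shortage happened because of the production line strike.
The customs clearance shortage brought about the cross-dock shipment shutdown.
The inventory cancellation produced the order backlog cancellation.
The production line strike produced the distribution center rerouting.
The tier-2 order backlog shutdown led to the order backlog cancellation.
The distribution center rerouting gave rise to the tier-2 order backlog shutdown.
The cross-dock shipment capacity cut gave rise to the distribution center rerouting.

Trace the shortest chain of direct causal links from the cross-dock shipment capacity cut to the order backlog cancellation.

the cross-dock shipment capacity cut → the distribution center rerouting → the tier-2 order backlog shutdown → the order backlog cancellation

the cross-dock shipment capacity cut → the distribution center rerouting
the distribution center rerouting → the tier-2 order backlog shutdown
the tier-2 order backlog shutdown → the order backlog cancellation
Length: 3 steps.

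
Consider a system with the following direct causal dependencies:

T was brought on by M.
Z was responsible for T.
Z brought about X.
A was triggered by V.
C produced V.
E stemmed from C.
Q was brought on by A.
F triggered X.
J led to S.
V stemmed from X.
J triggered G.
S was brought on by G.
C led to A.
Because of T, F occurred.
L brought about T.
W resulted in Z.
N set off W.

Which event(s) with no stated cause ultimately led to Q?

Tracing upstream from Q: Q ← A ← V ← X ← F ← T ← L.
A separate upstream branch: Q ← A ← V ← X ← F ← T ← M.
A separate upstream branch: Q ← A ← V ← X ← Z ← W ← N.
A separate upstream branch: Q ← A ← C.
Each of those chain origins has no stated cause.

C, L, M, N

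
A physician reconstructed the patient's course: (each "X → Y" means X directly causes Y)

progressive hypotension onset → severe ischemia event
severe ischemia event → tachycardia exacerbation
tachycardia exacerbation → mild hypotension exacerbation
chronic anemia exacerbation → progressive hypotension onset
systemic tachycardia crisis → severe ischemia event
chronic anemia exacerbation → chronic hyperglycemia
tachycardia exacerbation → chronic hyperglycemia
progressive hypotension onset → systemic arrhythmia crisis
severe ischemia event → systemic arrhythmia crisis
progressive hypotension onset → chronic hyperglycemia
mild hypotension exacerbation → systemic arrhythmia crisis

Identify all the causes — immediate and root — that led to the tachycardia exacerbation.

Immediate cause of the tachycardia exacerbation: the severe ischemia event.
Further upstream: the chronic anemia exacerbation, the progressive hypotension onset, the systemic tachycardia crisis.

the chronic anemia exacerbation, the progressive hypotension onset, the severe ischemia event, the systemic tachycardia crisis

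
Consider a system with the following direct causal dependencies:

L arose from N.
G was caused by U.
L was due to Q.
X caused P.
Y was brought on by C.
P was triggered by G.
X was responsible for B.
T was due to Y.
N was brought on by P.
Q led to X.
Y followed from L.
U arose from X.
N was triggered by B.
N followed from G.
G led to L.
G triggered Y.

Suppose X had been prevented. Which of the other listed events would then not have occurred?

B, G, N, P, U

Downstream of X: B, U, G, P, N, L, Y, T.
Of those, still caused via another path: L, Y, T.
The remainder have no surviving cause.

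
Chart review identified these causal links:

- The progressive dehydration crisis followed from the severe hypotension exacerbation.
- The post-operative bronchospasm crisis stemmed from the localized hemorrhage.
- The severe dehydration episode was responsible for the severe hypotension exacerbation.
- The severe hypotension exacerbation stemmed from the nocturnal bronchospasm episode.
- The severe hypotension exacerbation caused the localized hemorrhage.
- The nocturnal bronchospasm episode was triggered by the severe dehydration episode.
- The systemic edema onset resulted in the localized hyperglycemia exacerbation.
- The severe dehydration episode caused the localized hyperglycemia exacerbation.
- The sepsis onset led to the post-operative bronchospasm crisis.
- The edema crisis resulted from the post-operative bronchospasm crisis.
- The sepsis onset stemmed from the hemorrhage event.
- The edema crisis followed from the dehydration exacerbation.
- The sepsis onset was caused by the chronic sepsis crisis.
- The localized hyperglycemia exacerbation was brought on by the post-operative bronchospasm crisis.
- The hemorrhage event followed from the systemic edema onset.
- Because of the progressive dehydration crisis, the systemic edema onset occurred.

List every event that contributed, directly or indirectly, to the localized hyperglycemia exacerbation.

the chronic sepsis crisis, the hemorrhage event, the localized hemorrhage, the nocturnal bronchospasm episode, the post-operative bronchospasm crisis, the progressive dehydration crisis, the sepsis onset, the severe dehydration episode, the severe hypotension exacerbation, the systemic edema onset

Immediate causes of the localized hyperglycemia exacerbation: the severe dehydration episode, the systemic edema onset, the post-operative bronchospasm crisis.
Further upstream: the nocturnal bronchospasm episode, the severe hypotension exacerbation, the chronic sepsis crisis, the progressive dehydration crisis, the hemorrhage event, the sepsis onset, the localized hemorrhage.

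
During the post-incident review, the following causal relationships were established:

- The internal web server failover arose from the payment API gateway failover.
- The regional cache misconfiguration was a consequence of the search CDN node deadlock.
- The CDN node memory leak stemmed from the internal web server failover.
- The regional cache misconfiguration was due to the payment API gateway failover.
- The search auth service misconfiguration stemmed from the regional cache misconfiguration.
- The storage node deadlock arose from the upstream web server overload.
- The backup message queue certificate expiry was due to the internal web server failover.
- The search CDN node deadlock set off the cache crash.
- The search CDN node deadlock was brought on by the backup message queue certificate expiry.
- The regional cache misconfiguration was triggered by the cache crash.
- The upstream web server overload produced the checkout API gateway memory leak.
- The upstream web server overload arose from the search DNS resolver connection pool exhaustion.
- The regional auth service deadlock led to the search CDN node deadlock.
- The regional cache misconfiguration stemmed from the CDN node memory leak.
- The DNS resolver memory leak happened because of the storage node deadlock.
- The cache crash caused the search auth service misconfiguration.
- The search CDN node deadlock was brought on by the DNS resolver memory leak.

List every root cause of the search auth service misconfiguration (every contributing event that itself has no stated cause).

the payment API gateway failover, the regional auth service deadlock, the search DNS resolver connection pool exhaustion

Tracing upstream from the search auth service misconfiguration: the search auth service misconfiguration ← the regional cache misconfiguration ← the payment API gateway failover.
A separate upstream branch: the search auth service misconfiguration ← the cache crash ← the search CDN node deadlock ← the DNS resolver memory leak ← the storage node deadlock ← the upstream web server overload ← the search DNS resolver connection pool exhaustion.
A separate upstream branch: the search auth service misconfiguration ← the cache crash ← the search CDN node deadlock ← the regional auth service deadlock.
Each of those chain origins has no stated cause.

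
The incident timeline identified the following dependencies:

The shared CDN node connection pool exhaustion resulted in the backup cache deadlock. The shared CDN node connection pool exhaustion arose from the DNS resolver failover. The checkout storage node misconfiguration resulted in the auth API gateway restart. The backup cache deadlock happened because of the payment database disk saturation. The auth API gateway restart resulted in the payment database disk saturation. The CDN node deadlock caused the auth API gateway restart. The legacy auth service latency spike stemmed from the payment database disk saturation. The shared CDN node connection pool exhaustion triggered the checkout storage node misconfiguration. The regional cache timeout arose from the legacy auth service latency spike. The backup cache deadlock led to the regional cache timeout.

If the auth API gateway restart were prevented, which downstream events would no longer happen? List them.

Downstream of the auth API gateway restart: the payment database disk saturation, the legacy auth service latency spike, the backup cache deadlock, the regional cache timeout.
Of those, still caused via another path: the backup cache deadlock, the regional cache timeout.
The remainder have no surviving cause.

the legacy auth service latency spike, the payment database disk saturation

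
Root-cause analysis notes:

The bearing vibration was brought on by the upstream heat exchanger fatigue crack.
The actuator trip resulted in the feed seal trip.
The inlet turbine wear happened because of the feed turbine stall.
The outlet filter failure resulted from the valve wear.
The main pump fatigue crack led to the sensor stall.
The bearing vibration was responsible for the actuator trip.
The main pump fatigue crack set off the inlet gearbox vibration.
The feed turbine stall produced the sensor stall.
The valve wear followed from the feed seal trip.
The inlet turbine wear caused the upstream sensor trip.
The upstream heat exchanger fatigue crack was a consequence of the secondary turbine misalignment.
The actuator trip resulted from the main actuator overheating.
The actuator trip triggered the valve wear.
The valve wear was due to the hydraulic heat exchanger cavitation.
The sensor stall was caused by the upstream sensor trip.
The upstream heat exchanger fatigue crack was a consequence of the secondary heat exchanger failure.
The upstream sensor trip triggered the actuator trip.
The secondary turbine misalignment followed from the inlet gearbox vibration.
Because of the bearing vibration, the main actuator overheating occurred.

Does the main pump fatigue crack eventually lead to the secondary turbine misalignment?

Yes

There is a causal chain: the main pump fatigue crack → the inlet gearbox vibration → the secondary turbine misalignment.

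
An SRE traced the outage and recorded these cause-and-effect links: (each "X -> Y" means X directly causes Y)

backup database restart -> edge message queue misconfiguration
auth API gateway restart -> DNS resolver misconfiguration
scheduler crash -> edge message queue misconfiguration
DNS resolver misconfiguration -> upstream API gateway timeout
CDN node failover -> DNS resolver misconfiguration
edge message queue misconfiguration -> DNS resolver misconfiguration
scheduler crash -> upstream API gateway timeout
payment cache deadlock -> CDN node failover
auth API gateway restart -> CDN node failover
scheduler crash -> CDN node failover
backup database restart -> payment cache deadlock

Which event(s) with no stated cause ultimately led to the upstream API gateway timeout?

the auth API gateway restart, the backup database restart, the scheduler crash

Tracing upstream from the upstream API gateway timeout: the upstream API gateway timeout ← the DNS resolver misconfiguration ← the edge message queue misconfiguration ← the backup database restart.
A separate upstream branch: the upstream API gateway timeout ← the scheduler crash.
A separate upstream branch: the upstream API gateway timeout ← the DNS resolver misconfiguration ← the auth API gateway restart.
Each of those chain origins has no stated cause.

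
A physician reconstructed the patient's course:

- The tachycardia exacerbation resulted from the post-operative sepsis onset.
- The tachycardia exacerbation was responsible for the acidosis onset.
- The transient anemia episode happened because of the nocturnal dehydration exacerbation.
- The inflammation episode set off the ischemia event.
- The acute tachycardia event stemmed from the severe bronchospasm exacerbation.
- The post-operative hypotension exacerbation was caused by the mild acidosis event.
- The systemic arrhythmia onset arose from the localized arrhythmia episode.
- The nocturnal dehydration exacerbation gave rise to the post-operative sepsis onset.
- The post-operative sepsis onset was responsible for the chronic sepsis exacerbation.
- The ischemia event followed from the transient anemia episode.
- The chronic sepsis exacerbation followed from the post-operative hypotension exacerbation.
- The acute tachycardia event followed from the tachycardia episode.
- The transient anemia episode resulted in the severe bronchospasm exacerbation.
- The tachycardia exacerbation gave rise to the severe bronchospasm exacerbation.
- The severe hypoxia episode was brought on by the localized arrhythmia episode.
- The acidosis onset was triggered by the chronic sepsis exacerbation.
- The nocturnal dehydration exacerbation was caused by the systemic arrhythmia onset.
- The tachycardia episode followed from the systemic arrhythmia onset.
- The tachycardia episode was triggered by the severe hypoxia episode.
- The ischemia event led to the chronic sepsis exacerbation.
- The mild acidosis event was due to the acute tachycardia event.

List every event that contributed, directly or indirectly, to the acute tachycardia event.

the localized arrhythmia episode, the nocturnal dehydration exacerbation, the post-operative sepsis onset, the severe bronchospasm exacerbation, the severe hypoxia episode, the systemic arrhythmia onset, the tachycardia episode, the tachycardia exacerbation, the transient anemia episode

Immediate causes of the acute tachycardia event: the severe bronchospasm exacerbation, the tachycardia episode.
Further upstream: the localized arrhythmia episode, the systemic arrhythmia onset, the nocturnal dehydration exacerbation, the severe hypoxia episode, the post-operative sepsis onset, the transient anemia episode, the tachycardia exacerbation.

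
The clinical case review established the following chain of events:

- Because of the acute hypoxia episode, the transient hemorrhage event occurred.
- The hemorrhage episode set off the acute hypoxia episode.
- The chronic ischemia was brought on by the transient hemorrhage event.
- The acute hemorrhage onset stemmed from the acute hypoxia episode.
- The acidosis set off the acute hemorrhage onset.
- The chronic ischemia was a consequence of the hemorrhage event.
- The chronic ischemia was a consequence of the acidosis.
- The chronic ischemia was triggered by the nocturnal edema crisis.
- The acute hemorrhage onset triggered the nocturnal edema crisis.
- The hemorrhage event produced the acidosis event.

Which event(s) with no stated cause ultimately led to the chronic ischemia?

Tracing upstream from the chronic ischemia: the chronic ischemia ← the transient hemorrhage event ← the acute hypoxia episode ← the hemorrhage episode.
A separate upstream branch: the chronic ischemia ← the acidosis.
A separate upstream branch: the chronic ischemia ← the hemorrhage event.
Each of those chain origins has no stated cause.

the acidosis, the hemorrhage episode, the hemorrhage event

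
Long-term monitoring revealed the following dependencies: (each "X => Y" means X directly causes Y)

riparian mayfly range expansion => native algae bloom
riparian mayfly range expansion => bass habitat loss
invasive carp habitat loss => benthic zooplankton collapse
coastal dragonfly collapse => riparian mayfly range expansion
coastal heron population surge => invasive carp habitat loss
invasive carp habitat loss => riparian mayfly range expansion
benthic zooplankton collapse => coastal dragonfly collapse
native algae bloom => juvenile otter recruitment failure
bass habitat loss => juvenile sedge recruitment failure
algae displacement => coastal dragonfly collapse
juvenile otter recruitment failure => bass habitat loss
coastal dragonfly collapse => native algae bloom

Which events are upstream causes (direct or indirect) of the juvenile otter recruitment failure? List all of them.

the algae displacement, the benthic zooplankton collapse, the coastal dragonfly collapse, the coastal heron population surge, the invasive carp habitat loss, the native algae bloom, the riparian mayfly range expansion

Immediate cause of the juvenile otter recruitment failure: the native algae bloom.
Further upstream: the coastal heron population surge, the algae displacement, the invasive carp habitat loss, the benthic zooplankton collapse, the coastal dragonfly collapse, the riparian mayfly range expansion.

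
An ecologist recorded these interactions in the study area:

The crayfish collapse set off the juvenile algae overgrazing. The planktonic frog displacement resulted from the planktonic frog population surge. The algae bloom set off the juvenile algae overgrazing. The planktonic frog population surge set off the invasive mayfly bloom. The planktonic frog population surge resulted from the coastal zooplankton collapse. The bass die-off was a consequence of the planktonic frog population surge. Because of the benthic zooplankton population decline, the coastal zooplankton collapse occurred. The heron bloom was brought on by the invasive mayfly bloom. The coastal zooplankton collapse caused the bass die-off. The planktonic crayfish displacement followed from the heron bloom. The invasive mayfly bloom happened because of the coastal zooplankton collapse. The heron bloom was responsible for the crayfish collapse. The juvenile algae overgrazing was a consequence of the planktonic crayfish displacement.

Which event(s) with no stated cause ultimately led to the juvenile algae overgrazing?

the algae bloom, the benthic zooplankton population decline

Tracing upstream from the juvenile algae overgrazing: the juvenile algae overgrazing ← the crayfish collapse ← the heron bloom ← the invasive mayfly bloom ← the coastal zooplankton collapse ← the benthic zooplankton population decline.
A separate upstream branch: the juvenile algae overgrazing ← the algae bloom.
Each of those chain origins has no stated cause.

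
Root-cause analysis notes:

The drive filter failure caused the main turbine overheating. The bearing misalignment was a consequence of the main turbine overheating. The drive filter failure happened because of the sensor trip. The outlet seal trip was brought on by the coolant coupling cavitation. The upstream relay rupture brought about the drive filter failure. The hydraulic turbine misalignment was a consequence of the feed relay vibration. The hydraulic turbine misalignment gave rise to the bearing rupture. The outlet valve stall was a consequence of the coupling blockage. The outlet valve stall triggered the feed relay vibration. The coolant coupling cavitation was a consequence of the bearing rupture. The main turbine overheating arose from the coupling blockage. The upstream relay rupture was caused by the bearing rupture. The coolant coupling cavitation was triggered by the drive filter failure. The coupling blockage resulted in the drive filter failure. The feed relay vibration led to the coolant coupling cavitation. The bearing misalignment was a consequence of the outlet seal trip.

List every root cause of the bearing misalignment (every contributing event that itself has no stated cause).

the coupling blockage, the sensor trip

Tracing upstream from the bearing misalignment: the bearing misalignment ← the main turbine overheating ← the coupling blockage.
A separate upstream branch: the bearing misalignment ← the main turbine overheating ← the drive filter failure ← the sensor trip.
Each of those chain origins has no stated cause.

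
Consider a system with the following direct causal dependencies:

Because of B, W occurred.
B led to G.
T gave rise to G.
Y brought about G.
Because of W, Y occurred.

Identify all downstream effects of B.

Direct effects: W, G.
2 steps out: Y.
Not reachable from it: T.

G, W, Y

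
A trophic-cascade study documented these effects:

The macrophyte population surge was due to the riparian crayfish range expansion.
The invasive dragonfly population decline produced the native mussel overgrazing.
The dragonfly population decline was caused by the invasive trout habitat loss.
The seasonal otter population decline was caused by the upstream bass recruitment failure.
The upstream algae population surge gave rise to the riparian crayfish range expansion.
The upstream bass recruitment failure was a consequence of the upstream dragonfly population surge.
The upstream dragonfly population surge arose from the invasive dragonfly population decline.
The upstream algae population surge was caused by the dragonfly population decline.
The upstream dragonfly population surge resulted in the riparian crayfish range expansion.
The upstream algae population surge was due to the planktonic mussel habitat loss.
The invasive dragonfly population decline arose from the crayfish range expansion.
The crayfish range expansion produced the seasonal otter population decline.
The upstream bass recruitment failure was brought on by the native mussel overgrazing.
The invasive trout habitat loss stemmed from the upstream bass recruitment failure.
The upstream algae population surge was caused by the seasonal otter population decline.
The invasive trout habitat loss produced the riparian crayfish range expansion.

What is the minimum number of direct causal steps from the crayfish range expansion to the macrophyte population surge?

4

Shortest chain: the crayfish range expansion → the invasive dragonfly population decline → the upstream dragonfly population surge → the riparian crayfish range expansion → the macrophyte population surge.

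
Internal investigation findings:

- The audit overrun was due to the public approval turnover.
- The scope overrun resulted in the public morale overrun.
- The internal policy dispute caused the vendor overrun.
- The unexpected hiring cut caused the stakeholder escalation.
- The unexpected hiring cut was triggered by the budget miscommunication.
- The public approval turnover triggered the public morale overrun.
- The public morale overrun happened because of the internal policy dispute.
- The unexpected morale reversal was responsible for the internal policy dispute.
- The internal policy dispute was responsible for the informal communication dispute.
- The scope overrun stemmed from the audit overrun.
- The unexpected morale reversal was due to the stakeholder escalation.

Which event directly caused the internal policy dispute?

the unexpected morale reversal

Upstream contributors include the budget miscommunication, the unexpected hiring cut, the stakeholder escalation, but only the unexpected morale reversal feeds directly into the internal policy dispute.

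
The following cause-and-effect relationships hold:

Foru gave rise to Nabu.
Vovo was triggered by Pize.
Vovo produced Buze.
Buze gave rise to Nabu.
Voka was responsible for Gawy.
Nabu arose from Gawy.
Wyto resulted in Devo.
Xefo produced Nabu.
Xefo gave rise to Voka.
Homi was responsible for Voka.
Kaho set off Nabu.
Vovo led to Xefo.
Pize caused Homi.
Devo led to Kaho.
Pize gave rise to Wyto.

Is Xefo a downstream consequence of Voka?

No

Voka leads to Gawy, Nabu; Xefo is not among them.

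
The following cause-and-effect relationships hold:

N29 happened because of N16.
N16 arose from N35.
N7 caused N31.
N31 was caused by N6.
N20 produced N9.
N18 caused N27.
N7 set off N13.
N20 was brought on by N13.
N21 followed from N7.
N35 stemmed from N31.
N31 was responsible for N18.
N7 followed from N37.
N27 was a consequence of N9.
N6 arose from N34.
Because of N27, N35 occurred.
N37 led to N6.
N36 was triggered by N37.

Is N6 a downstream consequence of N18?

No

N18 leads to N27, N35, N16, N29; N6 is not among them.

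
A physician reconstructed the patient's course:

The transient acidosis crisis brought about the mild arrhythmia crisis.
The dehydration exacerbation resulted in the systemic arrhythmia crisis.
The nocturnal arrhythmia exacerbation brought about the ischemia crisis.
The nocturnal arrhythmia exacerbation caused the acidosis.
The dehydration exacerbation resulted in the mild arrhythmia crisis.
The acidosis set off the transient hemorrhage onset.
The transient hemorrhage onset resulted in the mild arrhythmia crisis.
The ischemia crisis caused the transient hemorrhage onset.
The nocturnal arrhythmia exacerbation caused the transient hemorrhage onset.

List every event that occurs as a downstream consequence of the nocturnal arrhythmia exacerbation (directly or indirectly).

Direct effects: the acidosis, the ischemia crisis, the transient hemorrhage onset.
2 steps out: the mild arrhythmia crisis.
Not reachable from it: the transient acidosis crisis, the dehydration exacerbation, the systemic arrhythmia crisis.

the acidosis, the ischemia crisis, the mild arrhythmia crisis, the transient hemorrhage onset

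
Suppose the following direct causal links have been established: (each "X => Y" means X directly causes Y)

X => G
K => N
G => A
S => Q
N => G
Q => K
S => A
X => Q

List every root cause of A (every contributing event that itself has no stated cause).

Tracing upstream from A: A ← S.
A separate upstream branch: A ← G ← X.
Each of those chain origins has no stated cause.

S, X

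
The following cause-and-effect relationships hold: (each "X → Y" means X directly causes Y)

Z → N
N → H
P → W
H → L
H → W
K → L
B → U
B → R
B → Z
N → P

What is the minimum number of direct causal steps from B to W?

Shortest chain: B → Z → N → P → W.

4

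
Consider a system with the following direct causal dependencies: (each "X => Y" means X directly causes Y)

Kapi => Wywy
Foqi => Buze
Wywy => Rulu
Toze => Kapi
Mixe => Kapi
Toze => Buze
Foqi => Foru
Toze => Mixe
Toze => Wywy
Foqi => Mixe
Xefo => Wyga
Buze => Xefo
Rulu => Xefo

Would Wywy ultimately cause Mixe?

No

Wywy leads to Rulu, Xefo, Wyga; Mixe is not among them.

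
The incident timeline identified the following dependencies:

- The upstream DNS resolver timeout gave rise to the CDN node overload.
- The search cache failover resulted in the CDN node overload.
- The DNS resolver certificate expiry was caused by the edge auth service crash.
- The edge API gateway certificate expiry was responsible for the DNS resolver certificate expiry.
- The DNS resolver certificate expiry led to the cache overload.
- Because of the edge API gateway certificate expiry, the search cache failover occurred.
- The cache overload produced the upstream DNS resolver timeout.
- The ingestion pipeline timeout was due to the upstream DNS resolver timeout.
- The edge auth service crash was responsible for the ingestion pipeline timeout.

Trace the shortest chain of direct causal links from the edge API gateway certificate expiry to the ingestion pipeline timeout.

the edge API gateway certificate expiry → the DNS resolver certificate expiry
the DNS resolver certificate expiry → the cache overload
the cache overload → the upstream DNS resolver timeout
the upstream DNS resolver timeout → the ingestion pipeline timeout
Length: 4 steps.

the edge API gateway certificate expiry → the DNS resolver certificate expiry → the cache overload → the upstream DNS resolver timeout → the ingestion pipeline timeout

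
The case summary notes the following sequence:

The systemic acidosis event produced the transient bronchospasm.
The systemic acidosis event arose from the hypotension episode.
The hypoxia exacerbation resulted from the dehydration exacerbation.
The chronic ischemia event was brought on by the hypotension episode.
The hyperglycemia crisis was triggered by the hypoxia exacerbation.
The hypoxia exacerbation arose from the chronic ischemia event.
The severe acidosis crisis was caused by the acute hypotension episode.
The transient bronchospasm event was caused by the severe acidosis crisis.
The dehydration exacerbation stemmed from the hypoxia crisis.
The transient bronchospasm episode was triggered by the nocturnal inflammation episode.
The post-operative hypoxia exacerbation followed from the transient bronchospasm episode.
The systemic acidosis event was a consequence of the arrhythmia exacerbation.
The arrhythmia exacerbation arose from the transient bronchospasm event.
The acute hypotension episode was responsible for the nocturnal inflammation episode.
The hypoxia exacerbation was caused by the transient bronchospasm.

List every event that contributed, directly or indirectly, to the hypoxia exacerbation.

Immediate causes of the hypoxia exacerbation: the chronic ischemia event, the dehydration exacerbation, the transient bronchospasm.
Further upstream: the hypotension episode, the acute hypotension episode, the hypoxia crisis, the severe acidosis crisis, the transient bronchospasm event, the arrhythmia exacerbation, the systemic acidosis event.

the acute hypotension episode, the arrhythmia exacerbation, the chronic ischemia event, the dehydration exacerbation, the hypotension episode, the hypoxia crisis, the severe acidosis crisis, the systemic acidosis event, the transient bronchospasm, the transient bronchospasm event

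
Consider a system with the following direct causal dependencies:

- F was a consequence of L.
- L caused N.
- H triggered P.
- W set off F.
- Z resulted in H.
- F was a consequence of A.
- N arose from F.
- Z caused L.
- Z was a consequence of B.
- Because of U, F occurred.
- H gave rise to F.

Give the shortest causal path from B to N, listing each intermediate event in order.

B → Z
Z → L
L → N
Length: 3 steps.

B → Z → L → N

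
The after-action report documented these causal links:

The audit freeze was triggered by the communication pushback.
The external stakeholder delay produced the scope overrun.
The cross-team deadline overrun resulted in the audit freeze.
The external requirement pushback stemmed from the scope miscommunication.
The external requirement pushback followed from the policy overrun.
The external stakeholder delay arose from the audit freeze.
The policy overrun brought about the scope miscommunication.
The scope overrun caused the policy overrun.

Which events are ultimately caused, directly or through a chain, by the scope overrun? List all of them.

the external requirement pushback, the policy overrun, the scope miscommunication

Direct effects: the policy overrun.
2 steps out: the scope miscommunication, the external requirement pushback.
Not reachable from it: the communication pushback, the audit freeze, the external stakeholder delay, the cross-team deadline overrun.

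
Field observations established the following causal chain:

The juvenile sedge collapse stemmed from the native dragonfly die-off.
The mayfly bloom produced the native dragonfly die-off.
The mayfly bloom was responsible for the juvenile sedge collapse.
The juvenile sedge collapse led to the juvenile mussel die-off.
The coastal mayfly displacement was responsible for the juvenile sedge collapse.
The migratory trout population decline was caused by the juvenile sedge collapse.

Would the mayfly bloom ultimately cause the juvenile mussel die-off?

Yes

There is a causal chain: the mayfly bloom → the juvenile sedge collapse → the juvenile mussel die-off.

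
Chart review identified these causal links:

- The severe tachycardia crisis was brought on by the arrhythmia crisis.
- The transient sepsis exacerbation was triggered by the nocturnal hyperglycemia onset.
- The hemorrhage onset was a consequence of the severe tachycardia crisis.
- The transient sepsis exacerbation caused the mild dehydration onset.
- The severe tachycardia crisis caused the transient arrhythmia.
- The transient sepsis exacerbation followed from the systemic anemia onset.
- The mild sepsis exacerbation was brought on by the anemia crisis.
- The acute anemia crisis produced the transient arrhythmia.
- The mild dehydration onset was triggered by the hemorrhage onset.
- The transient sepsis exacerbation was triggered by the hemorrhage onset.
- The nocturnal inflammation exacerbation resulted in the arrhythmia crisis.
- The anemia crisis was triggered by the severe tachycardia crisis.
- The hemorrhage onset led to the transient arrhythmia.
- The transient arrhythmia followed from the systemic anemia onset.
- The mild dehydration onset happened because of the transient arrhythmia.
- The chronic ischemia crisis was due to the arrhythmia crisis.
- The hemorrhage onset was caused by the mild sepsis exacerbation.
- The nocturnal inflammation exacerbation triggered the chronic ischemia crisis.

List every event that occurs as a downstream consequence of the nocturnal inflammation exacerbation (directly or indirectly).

the anemia crisis, the arrhythmia crisis, the chronic ischemia crisis, the hemorrhage onset, the mild dehydration onset, the mild sepsis exacerbation, the severe tachycardia crisis, the transient arrhythmia, the transient sepsis exacerbation

Direct effects: the arrhythmia crisis, the chronic ischemia crisis.
2 steps out: the severe tachycardia crisis.
3 steps out: the anemia crisis, the hemorrhage onset, the transient arrhythmia.
4 steps out: the mild sepsis exacerbation, the transient sepsis exacerbation, the mild dehydration onset.
Not reachable from it: the systemic anemia onset, the nocturnal hyperglycemia onset, the acute anemia crisis.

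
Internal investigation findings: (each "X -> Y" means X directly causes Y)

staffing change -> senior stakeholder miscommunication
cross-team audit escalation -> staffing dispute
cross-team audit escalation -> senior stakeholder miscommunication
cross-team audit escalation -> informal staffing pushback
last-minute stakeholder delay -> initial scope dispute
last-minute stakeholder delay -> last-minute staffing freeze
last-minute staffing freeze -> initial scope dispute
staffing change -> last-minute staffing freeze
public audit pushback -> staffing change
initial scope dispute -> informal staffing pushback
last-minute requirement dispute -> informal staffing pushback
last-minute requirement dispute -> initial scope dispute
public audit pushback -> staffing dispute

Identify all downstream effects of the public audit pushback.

the informal staffing pushback, the initial scope dispute, the last-minute staffing freeze, the senior stakeholder miscommunication, the staffing change, the staffing dispute

Direct effects: the staffing dispute, the staffing change.
2 steps out: the last-minute staffing freeze, the senior stakeholder miscommunication.
3 steps out: the initial scope dispute.
4 steps out: the informal staffing pushback.
Not reachable from it: the cross-team audit escalation, the last-minute requirement dispute, the last-minute stakeholder delay.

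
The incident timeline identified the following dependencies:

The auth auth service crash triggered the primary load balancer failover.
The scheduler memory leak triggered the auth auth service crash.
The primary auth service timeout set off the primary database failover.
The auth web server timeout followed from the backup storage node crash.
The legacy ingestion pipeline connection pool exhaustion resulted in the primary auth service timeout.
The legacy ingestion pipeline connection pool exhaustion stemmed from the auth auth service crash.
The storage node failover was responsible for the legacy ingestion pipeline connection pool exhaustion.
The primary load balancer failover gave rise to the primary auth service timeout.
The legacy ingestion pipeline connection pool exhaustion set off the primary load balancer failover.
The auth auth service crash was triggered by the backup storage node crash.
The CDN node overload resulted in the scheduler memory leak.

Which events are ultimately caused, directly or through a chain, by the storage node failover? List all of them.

Direct effects: the legacy ingestion pipeline connection pool exhaustion.
2 steps out: the primary load balancer failover, the primary auth service timeout.
3 steps out: the primary database failover.
Not reachable from it: the CDN node overload, the backup storage node crash, the scheduler memory leak, the auth auth service crash, the auth web server timeout.

the legacy ingestion pipeline connection pool exhaustion, the primary auth service timeout, the primary database failover, the primary load balancer failover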